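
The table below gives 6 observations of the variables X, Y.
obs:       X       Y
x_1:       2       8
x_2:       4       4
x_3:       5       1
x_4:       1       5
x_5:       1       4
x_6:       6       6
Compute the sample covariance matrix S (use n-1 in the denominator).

Step 1 — column means:
  mean(X) = (2 + 4 + 5 + 1 + 1 + 6) / 6 = 19/6 = 3.1667
  mean(Y) = (8 + 4 + 1 + 5 + 4 + 6) / 6 = 28/6 = 4.6667

Step 2 — sample covariance S[i,j] = (1/(n-1)) · Σ_k (x_{k,i} - mean_i) · (x_{k,j} - mean_j), with n-1 = 5.
  S[X,X] = ((-1.1667)·(-1.1667) + (0.8333)·(0.8333) + (1.8333)·(1.8333) + (-2.1667)·(-2.1667) + (-2.1667)·(-2.1667) + (2.8333)·(2.8333)) / 5 = 22.8333/5 = 4.5667
  S[X,Y] = ((-1.1667)·(3.3333) + (0.8333)·(-0.6667) + (1.8333)·(-3.6667) + (-2.1667)·(0.3333) + (-2.1667)·(-0.6667) + (2.8333)·(1.3333)) / 5 = -6.6667/5 = -1.3333
  S[Y,Y] = ((3.3333)·(3.3333) + (-0.6667)·(-0.6667) + (-3.6667)·(-3.6667) + (0.3333)·(0.3333) + (-0.6667)·(-0.6667) + (1.3333)·(1.3333)) / 5 = 27.3333/5 = 5.4667

S is symmetric (S[j,i] = S[i,j]). Assembling:

S = [[4.5667, -1.3333],
 [-1.3333, 5.4667]]


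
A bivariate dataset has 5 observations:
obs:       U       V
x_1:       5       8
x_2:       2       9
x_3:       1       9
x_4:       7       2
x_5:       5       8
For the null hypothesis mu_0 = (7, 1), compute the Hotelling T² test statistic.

Step 1 — sample mean vector:
  mean(U) = (5 + 2 + 1 + 7 + 5) / 5 = 20/5 = 4
  mean(V) = (8 + 9 + 9 + 2 + 8) / 5 = 36/5 = 7.2
  x̄ = (4, 7.2),  deviation x̄ - mu_0 = (4, 7.2) - (7, 1) = (-3, 6.2).

Step 2 — sample covariance matrix, S[i,j] = (1/(n-1)) · Σ_k (x_{k,i} - mean_i) · (x_{k,j} - mean_j), divisor n-1 = 4:
  S[U,U] = ((1)·(1) + (-2)·(-2) + (-3)·(-3) + (3)·(3) + (1)·(1)) / 4 = 24/4 = 6
  S[U,V] = ((1)·(0.8) + (-2)·(1.8) + (-3)·(1.8) + (3)·(-5.2) + (1)·(0.8)) / 4 = -23/4 = -5.75
  S[V,V] = ((0.8)·(0.8) + (1.8)·(1.8) + (1.8)·(1.8) + (-5.2)·(-5.2) + (0.8)·(0.8)) / 4 = 34.8/4 = 8.7
  S = [[6, -5.75],
 [-5.75, 8.7]].

Step 3 — invert S. det(S) = 6·8.7 - (-5.75)² = 19.1375.
  S^{-1} = (1/det) · [[d, -b], [-b, a]] = [[0.4546, 0.3005],
 [0.3005, 0.3135]].

Step 4 — quadratic form (x̄ - mu_0)^T · S^{-1} · (x̄ - mu_0):
  S^{-1} · (x̄ - mu_0) = (0.499, 1.0425),
  (x̄ - mu_0)^T · [...] = (-3)·(0.499) + (6.2)·(1.0425) = 4.9662.

Step 5 — scale by n: T² = 5 · 4.9662 = 24.8308.

T² ≈ 24.8308


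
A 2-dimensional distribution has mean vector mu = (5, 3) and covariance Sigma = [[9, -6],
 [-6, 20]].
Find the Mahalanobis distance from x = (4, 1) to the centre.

Step 1 — centre the observation: (x - mu) = (-1, -2).

Step 2 — invert Sigma. det(Sigma) = 9·20 - (-6)² = 144.
  Sigma^{-1} = (1/det) · [[d, -b], [-b, a]] = [[0.1389, 0.0417],
 [0.0417, 0.0625]].

Step 3 — form the quadratic (x - mu)^T · Sigma^{-1} · (x - mu):
  Sigma^{-1} · (x - mu) = (-0.2222, -0.1667).
  (x - mu)^T · [Sigma^{-1} · (x - mu)] = (-1)·(-0.2222) + (-2)·(-0.1667) = 0.5556.

Step 4 — take square root: d = √(0.5556) ≈ 0.7454.

d(x, mu) = √(0.5556) ≈ 0.7454


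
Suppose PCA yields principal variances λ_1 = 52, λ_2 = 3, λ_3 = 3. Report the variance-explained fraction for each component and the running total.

Step 1 — total variance = trace(Sigma) = Σ λ_i = 52 + 3 + 3 = 58.

Step 2 — fraction explained by component i = λ_i / Σ λ:
  PC1: 52/58 = 0.8966
  PC2: 3/58 = 0.0517
  PC3: 3/58 = 0.0517

Step 3 — cumulative fraction after k components = (λ_1 + ... + λ_k) / Σ λ:
  k = 1: 52/58 = 0.8966
  k = 2: (52 + 3)/58 = 55/58 = 0.9483
  k = 3: (52 + 3 + 3)/58 = 58/58 = 1

Summary (fraction, with percent):

explained: PC1 0.8966 (89.66%), PC2 0.0517 (5.17%), PC3 0.0517 (5.17%);  cumulative: 0.8966, 0.9483, 1


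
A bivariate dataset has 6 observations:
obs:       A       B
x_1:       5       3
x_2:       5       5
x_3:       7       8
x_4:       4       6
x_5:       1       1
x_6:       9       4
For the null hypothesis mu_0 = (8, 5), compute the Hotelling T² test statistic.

Step 1 — sample mean vector:
  mean(A) = (5 + 5 + 7 + 4 + 1 + 9) / 6 = 31/6 = 5.1667
  mean(B) = (3 + 5 + 8 + 6 + 1 + 4) / 6 = 27/6 = 4.5
  x̄ = (5.1667, 4.5),  deviation x̄ - mu_0 = (5.1667, 4.5) - (8, 5) = (-2.8333, -0.5).

Step 2 — sample covariance matrix, S[i,j] = (1/(n-1)) · Σ_k (x_{k,i} - mean_i) · (x_{k,j} - mean_j), divisor n-1 = 5:
  S[A,A] = ((-0.1667)·(-0.1667) + (-0.1667)·(-0.1667) + (1.8333)·(1.8333) + (-1.1667)·(-1.1667) + (-4.1667)·(-4.1667) + (3.8333)·(3.8333)) / 5 = 36.8333/5 = 7.3667
  S[A,B] = ((-0.1667)·(-1.5) + (-0.1667)·(0.5) + (1.8333)·(3.5) + (-1.1667)·(1.5) + (-4.1667)·(-3.5) + (3.8333)·(-0.5)) / 5 = 17.5/5 = 3.5
  S[B,B] = ((-1.5)·(-1.5) + (0.5)·(0.5) + (3.5)·(3.5) + (1.5)·(1.5) + (-3.5)·(-3.5) + (-0.5)·(-0.5)) / 5 = 29.5/5 = 5.9
  S = [[7.3667, 3.5],
 [3.5, 5.9]].

Step 3 — invert S. det(S) = 7.3667·5.9 - (3.5)² = 31.2133.
  S^{-1} = (1/det) · [[d, -b], [-b, a]] = [[0.189, -0.1121],
 [-0.1121, 0.236]].

Step 4 — quadratic form (x̄ - mu_0)^T · S^{-1} · (x̄ - mu_0):
  S^{-1} · (x̄ - mu_0) = (-0.4795, 0.1997),
  (x̄ - mu_0)^T · [...] = (-2.8333)·(-0.4795) + (-0.5)·(0.1997) = 1.2587.

Step 5 — scale by n: T² = 6 · 1.2587 = 7.5523.

T² ≈ 7.5523


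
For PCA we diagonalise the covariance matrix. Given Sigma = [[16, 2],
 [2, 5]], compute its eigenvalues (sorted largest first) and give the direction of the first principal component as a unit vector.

Step 1 — characteristic polynomial of 2×2 Sigma:
  det(Sigma - λI) = λ² - trace · λ + det = 0.
  trace = 16 + 5 = 21, det = 16·5 - (2)² = 76.
Step 2 — discriminant:
  Δ = trace² - 4·det = 441 - 304 = 137.
Step 3 — eigenvalues:
  λ = (trace ± √Δ)/2 = (21 ± 11.7047)/2,
  λ_1 = 16.3523,  λ_2 = 4.6477.

Step 4 — unit eigenvector for λ_1: solve (Sigma - λ_1 I)v = 0. First row:
  (16 - 16.3523)·v_x + (2)·v_y = 0, i.e. (-0.3523)·v_x + (2)·v_y = 0,
  so v ∝ (b, λ_1 - a) = (2, 0.3523) = u.
  ||u|| = √((2)² + (0.3523)²) = √(4.1242) ≈ 2.0308,
  v_1 = u/||u|| ≈ (0.9848, 0.1735) (||v_1|| = 1).

λ_1 = 16.3523,  λ_2 = 4.6477;  v_1 ≈ (0.9848, 0.1735)


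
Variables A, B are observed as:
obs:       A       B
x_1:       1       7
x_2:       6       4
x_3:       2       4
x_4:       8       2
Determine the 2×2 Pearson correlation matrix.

Step 1 — column means:
  mean(A) = (1 + 6 + 2 + 8) / 4 = 17/4 = 4.25
  mean(B) = (7 + 4 + 4 + 2) / 4 = 17/4 = 4.25

Step 2 — sample variances and covariances s[i,j] = (1/(n-1)) · Σ_k (x_{k,i} - mean_i) · (x_{k,j} - mean_j), with n-1 = 3:
  s[A,A] = ((-3.25)·(-3.25) + (1.75)·(1.75) + (-2.25)·(-2.25) + (3.75)·(3.75)) / 3 = 32.75/3 = 10.9167
  s[A,B] = ((-3.25)·(2.75) + (1.75)·(-0.25) + (-2.25)·(-0.25) + (3.75)·(-2.25)) / 3 = -17.25/3 = -5.75
  s[B,B] = ((2.75)·(2.75) + (-0.25)·(-0.25) + (-0.25)·(-0.25) + (-2.25)·(-2.25)) / 3 = 12.75/3 = 4.25
  Sample standard deviations s_i = √(s[i,i]):
  s(A) = √(10.9167) = 3.304
  s(B) = √(4.25) = 2.0616

Step 3 — r_{ij} = s_{ij} / (s_i · s_j):
  r[A,A] = 1 (diagonal).
  r[A,B] = -5.75 / (3.304 · 2.0616) = -5.75 / 6.8114 = -0.8442
  r[B,B] = 1 (diagonal).

R is symmetric with unit diagonal. Assembling:

R = [[1, -0.8442],
 [-0.8442, 1]]


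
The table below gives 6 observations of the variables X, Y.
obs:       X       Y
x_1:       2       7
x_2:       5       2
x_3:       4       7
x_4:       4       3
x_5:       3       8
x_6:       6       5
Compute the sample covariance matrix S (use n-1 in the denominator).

Step 1 — column means:
  mean(X) = (2 + 5 + 4 + 4 + 3 + 6) / 6 = 24/6 = 4
  mean(Y) = (7 + 2 + 7 + 3 + 8 + 5) / 6 = 32/6 = 5.3333

Step 2 — sample covariance S[i,j] = (1/(n-1)) · Σ_k (x_{k,i} - mean_i) · (x_{k,j} - mean_j), with n-1 = 5.
  S[X,X] = ((-2)·(-2) + (1)·(1) + (0)·(0) + (0)·(0) + (-1)·(-1) + (2)·(2)) / 5 = 10/5 = 2
  S[X,Y] = ((-2)·(1.6667) + (1)·(-3.3333) + (0)·(1.6667) + (0)·(-2.3333) + (-1)·(2.6667) + (2)·(-0.3333)) / 5 = -10/5 = -2
  S[Y,Y] = ((1.6667)·(1.6667) + (-3.3333)·(-3.3333) + (1.6667)·(1.6667) + (-2.3333)·(-2.3333) + (2.6667)·(2.6667) + (-0.3333)·(-0.3333)) / 5 = 29.3333/5 = 5.8667

S is symmetric (S[j,i] = S[i,j]). Assembling:

S = [[2, -2],
 [-2, 5.8667]]


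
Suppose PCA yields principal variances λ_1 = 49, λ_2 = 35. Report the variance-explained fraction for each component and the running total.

Step 1 — total variance = trace(Sigma) = Σ λ_i = 49 + 35 = 84.

Step 2 — fraction explained by component i = λ_i / Σ λ:
  PC1: 49/84 = 0.5833
  PC2: 35/84 = 0.4167

Step 3 — cumulative fraction after k components = (λ_1 + ... + λ_k) / Σ λ:
  k = 1: 49/84 = 0.5833
  k = 2: (49 + 35)/84 = 84/84 = 1

Summary (fraction, with percent):

explained: PC1 0.5833 (58.33%), PC2 0.4167 (41.67%);  cumulative: 0.5833, 1


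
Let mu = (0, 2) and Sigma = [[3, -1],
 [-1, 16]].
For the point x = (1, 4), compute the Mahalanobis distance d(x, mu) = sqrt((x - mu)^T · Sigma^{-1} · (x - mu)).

Step 1 — centre the observation: (x - mu) = (1, 2).

Step 2 — invert Sigma. det(Sigma) = 3·16 - (-1)² = 47.
  Sigma^{-1} = (1/det) · [[d, -b], [-b, a]] = [[0.3404, 0.0213],
 [0.0213, 0.0638]].

Step 3 — form the quadratic (x - mu)^T · Sigma^{-1} · (x - mu):
  Sigma^{-1} · (x - mu) = (0.383, 0.1489).
  (x - mu)^T · [Sigma^{-1} · (x - mu)] = (1)·(0.383) + (2)·(0.1489) = 0.6809.

Step 4 — take square root: d = √(0.6809) ≈ 0.8251.

d(x, mu) = √(0.6809) ≈ 0.8251


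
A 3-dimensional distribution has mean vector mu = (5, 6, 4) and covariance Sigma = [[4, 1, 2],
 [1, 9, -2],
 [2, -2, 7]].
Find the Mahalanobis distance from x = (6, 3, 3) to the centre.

Step 1 — centre the observation: (x - mu) = (1, -3, -1).

Step 2 — invert Sigma (cofactor / det for 3×3, or solve directly):
  Sigma^{-1} = [[0.3189, -0.0595, -0.1081],
 [-0.0595, 0.1297, 0.0541],
 [-0.1081, 0.0541, 0.1892]].

Step 3 — form the quadratic (x - mu)^T · Sigma^{-1} · (x - mu):
  Sigma^{-1} · (x - mu) = (0.6054, -0.5027, -0.4595).
  (x - mu)^T · [Sigma^{-1} · (x - mu)] = (1)·(0.6054) + (-3)·(-0.5027) + (-1)·(-0.4595) = 2.573.

Step 4 — take square root: d = √(2.573) ≈ 1.604.

d(x, mu) = √(2.573) ≈ 1.604


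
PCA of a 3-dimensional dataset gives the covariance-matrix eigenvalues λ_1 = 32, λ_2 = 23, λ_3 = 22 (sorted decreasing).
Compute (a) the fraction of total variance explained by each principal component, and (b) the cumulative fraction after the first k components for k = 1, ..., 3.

Step 1 — total variance = trace(Sigma) = Σ λ_i = 32 + 23 + 22 = 77.

Step 2 — fraction explained by component i = λ_i / Σ λ:
  PC1: 32/77 = 0.4156
  PC2: 23/77 = 0.2987
  PC3: 22/77 = 0.2857

Step 3 — cumulative fraction after k components = (λ_1 + ... + λ_k) / Σ λ:
  k = 1: 32/77 = 0.4156
  k = 2: (32 + 23)/77 = 55/77 = 0.7143
  k = 3: (32 + 23 + 22)/77 = 77/77 = 1

Summary (fraction, with percent):

explained: PC1 0.4156 (41.56%), PC2 0.2987 (29.87%), PC3 0.2857 (28.57%);  cumulative: 0.4156, 0.7143, 1


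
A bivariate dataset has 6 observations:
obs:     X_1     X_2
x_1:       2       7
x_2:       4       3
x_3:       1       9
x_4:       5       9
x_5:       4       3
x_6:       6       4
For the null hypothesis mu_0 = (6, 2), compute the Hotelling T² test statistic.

Step 1 — sample mean vector:
  mean(X_1) = (2 + 4 + 1 + 5 + 4 + 6) / 6 = 22/6 = 3.6667
  mean(X_2) = (7 + 3 + 9 + 9 + 3 + 4) / 6 = 35/6 = 5.8333
  x̄ = (3.6667, 5.8333),  deviation x̄ - mu_0 = (3.6667, 5.8333) - (6, 2) = (-2.3333, 3.8333).

Step 2 — sample covariance matrix, S[i,j] = (1/(n-1)) · Σ_k (x_{k,i} - mean_i) · (x_{k,j} - mean_j), divisor n-1 = 5:
  S[X_1,X_1] = ((-1.6667)·(-1.6667) + (0.3333)·(0.3333) + (-2.6667)·(-2.6667) + (1.3333)·(1.3333) + (0.3333)·(0.3333) + (2.3333)·(2.3333)) / 5 = 17.3333/5 = 3.4667
  S[X_1,X_2] = ((-1.6667)·(1.1667) + (0.3333)·(-2.8333) + (-2.6667)·(3.1667) + (1.3333)·(3.1667) + (0.3333)·(-2.8333) + (2.3333)·(-1.8333)) / 5 = -12.3333/5 = -2.4667
  S[X_2,X_2] = ((1.1667)·(1.1667) + (-2.8333)·(-2.8333) + (3.1667)·(3.1667) + (3.1667)·(3.1667) + (-2.8333)·(-2.8333) + (-1.8333)·(-1.8333)) / 5 = 40.8333/5 = 8.1667
  S = [[3.4667, -2.4667],
 [-2.4667, 8.1667]].

Step 3 — invert S. det(S) = 3.4667·8.1667 - (-2.4667)² = 22.2267.
  S^{-1} = (1/det) · [[d, -b], [-b, a]] = [[0.3674, 0.111],
 [0.111, 0.156]].

Step 4 — quadratic form (x̄ - mu_0)^T · S^{-1} · (x̄ - mu_0):
  S^{-1} · (x̄ - mu_0) = (-0.4319, 0.3389),
  (x̄ - mu_0)^T · [...] = (-2.3333)·(-0.4319) + (3.8333)·(0.3389) = 2.307.

Step 5 — scale by n: T² = 6 · 2.307 = 13.8422.

T² ≈ 13.8422


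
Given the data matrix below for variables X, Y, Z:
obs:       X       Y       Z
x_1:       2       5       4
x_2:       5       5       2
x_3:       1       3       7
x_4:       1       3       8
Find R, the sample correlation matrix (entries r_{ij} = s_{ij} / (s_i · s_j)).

Step 1 — column means:
  mean(X) = (2 + 5 + 1 + 1) / 4 = 9/4 = 2.25
  mean(Y) = (5 + 5 + 3 + 3) / 4 = 16/4 = 4
  mean(Z) = (4 + 2 + 7 + 8) / 4 = 21/4 = 5.25

Step 2 — sample variances and covariances s[i,j] = (1/(n-1)) · Σ_k (x_{k,i} - mean_i) · (x_{k,j} - mean_j), with n-1 = 3:
  s[X,X] = ((-0.25)·(-0.25) + (2.75)·(2.75) + (-1.25)·(-1.25) + (-1.25)·(-1.25)) / 3 = 10.75/3 = 3.5833
  s[X,Y] = ((-0.25)·(1) + (2.75)·(1) + (-1.25)·(-1) + (-1.25)·(-1)) / 3 = 5/3 = 1.6667
  s[X,Z] = ((-0.25)·(-1.25) + (2.75)·(-3.25) + (-1.25)·(1.75) + (-1.25)·(2.75)) / 3 = -14.25/3 = -4.75
  s[Y,Y] = ((1)·(1) + (1)·(1) + (-1)·(-1) + (-1)·(-1)) / 3 = 4/3 = 1.3333
  s[Y,Z] = ((1)·(-1.25) + (1)·(-3.25) + (-1)·(1.75) + (-1)·(2.75)) / 3 = -9/3 = -3
  s[Z,Z] = ((-1.25)·(-1.25) + (-3.25)·(-3.25) + (1.75)·(1.75) + (2.75)·(2.75)) / 3 = 22.75/3 = 7.5833
  Sample standard deviations s_i = √(s[i,i]):
  s(X) = √(3.5833) = 1.893
  s(Y) = √(1.3333) = 1.1547
  s(Z) = √(7.5833) = 2.7538

Step 3 — r_{ij} = s_{ij} / (s_i · s_j):
  r[X,X] = 1 (diagonal).
  r[X,Y] = 1.6667 / (1.893 · 1.1547) = 1.6667 / 2.1858 = 0.7625
  r[X,Z] = -4.75 / (1.893 · 2.7538) = -4.75 / 5.2128 = -0.9112
  r[Y,Y] = 1 (diagonal).
  r[Y,Z] = -3 / (1.1547 · 2.7538) = -3 / 3.1798 = -0.9435
  r[Z,Z] = 1 (diagonal).

R is symmetric with unit diagonal. Assembling:

R = [[1, 0.7625, -0.9112],
 [0.7625, 1, -0.9435],
 [-0.9112, -0.9435, 1]]


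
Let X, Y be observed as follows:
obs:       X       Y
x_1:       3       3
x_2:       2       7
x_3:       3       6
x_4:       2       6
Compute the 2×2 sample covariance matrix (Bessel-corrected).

Step 1 — column means:
  mean(X) = (3 + 2 + 3 + 2) / 4 = 10/4 = 2.5
  mean(Y) = (3 + 7 + 6 + 6) / 4 = 22/4 = 5.5

Step 2 — sample covariance S[i,j] = (1/(n-1)) · Σ_k (x_{k,i} - mean_i) · (x_{k,j} - mean_j), with n-1 = 3.
  S[X,X] = ((0.5)·(0.5) + (-0.5)·(-0.5) + (0.5)·(0.5) + (-0.5)·(-0.5)) / 3 = 1/3 = 0.3333
  S[X,Y] = ((0.5)·(-2.5) + (-0.5)·(1.5) + (0.5)·(0.5) + (-0.5)·(0.5)) / 3 = -2/3 = -0.6667
  S[Y,Y] = ((-2.5)·(-2.5) + (1.5)·(1.5) + (0.5)·(0.5) + (0.5)·(0.5)) / 3 = 9/3 = 3

S is symmetric (S[j,i] = S[i,j]). Assembling:

S = [[0.3333, -0.6667],
 [-0.6667, 3]]


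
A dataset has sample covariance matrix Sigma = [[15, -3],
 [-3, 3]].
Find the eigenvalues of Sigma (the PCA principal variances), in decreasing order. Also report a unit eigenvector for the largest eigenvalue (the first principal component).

Step 1 — characteristic polynomial of 2×2 Sigma:
  det(Sigma - λI) = λ² - trace · λ + det = 0.
  trace = 15 + 3 = 18, det = 15·3 - (-3)² = 36.
Step 2 — discriminant:
  Δ = trace² - 4·det = 324 - 144 = 180.
Step 3 — eigenvalues:
  λ = (trace ± √Δ)/2 = (18 ± 13.4164)/2,
  λ_1 = 15.7082,  λ_2 = 2.2918.

Step 4 — unit eigenvector for λ_1: solve (Sigma - λ_1 I)v = 0. First row:
  (15 - 15.7082)·v_x + (-3)·v_y = 0, i.e. (-0.7082)·v_x + (-3)·v_y = 0,
  so v ∝ (b, λ_1 - a) = (-3, 0.7082); multiply by -1 so the first entry is positive: u = (3, -0.7082).
  ||u|| = √((3)² + (-0.7082)²) = √(9.5016) ≈ 3.0825,
  v_1 = u/||u|| ≈ (0.9732, -0.2298) (||v_1|| = 1).

λ_1 = 15.7082,  λ_2 = 2.2918;  v_1 ≈ (0.9732, -0.2298)


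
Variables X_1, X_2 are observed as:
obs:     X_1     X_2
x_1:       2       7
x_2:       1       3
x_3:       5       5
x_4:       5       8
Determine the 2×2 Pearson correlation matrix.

Step 1 — column means:
  mean(X_1) = (2 + 1 + 5 + 5) / 4 = 13/4 = 3.25
  mean(X_2) = (7 + 3 + 5 + 8) / 4 = 23/4 = 5.75

Step 2 — sample variances and covariances s[i,j] = (1/(n-1)) · Σ_k (x_{k,i} - mean_i) · (x_{k,j} - mean_j), with n-1 = 3:
  s[X_1,X_1] = ((-1.25)·(-1.25) + (-2.25)·(-2.25) + (1.75)·(1.75) + (1.75)·(1.75)) / 3 = 12.75/3 = 4.25
  s[X_1,X_2] = ((-1.25)·(1.25) + (-2.25)·(-2.75) + (1.75)·(-0.75) + (1.75)·(2.25)) / 3 = 7.25/3 = 2.4167
  s[X_2,X_2] = ((1.25)·(1.25) + (-2.75)·(-2.75) + (-0.75)·(-0.75) + (2.25)·(2.25)) / 3 = 14.75/3 = 4.9167
  Sample standard deviations s_i = √(s[i,i]):
  s(X_1) = √(4.25) = 2.0616
  s(X_2) = √(4.9167) = 2.2174

Step 3 — r_{ij} = s_{ij} / (s_i · s_j):
  r[X_1,X_1] = 1 (diagonal).
  r[X_1,X_2] = 2.4167 / (2.0616 · 2.2174) = 2.4167 / 4.5712 = 0.5287
  r[X_2,X_2] = 1 (diagonal).

R is symmetric with unit diagonal. Assembling:

R = [[1, 0.5287],
 [0.5287, 1]]


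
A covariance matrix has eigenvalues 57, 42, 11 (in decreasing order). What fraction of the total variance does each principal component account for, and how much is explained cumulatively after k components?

Step 1 — total variance = trace(Sigma) = Σ λ_i = 57 + 42 + 11 = 110.

Step 2 — fraction explained by component i = λ_i / Σ λ:
  PC1: 57/110 = 0.5182
  PC2: 42/110 = 0.3818
  PC3: 11/110 = 0.1

Step 3 — cumulative fraction after k components = (λ_1 + ... + λ_k) / Σ λ:
  k = 1: 57/110 = 0.5182
  k = 2: (57 + 42)/110 = 99/110 = 0.9
  k = 3: (57 + 42 + 11)/110 = 110/110 = 1

Summary (fraction, with percent):

explained: PC1 0.5182 (51.82%), PC2 0.3818 (38.18%), PC3 0.1 (10%);  cumulative: 0.5182, 0.9, 1


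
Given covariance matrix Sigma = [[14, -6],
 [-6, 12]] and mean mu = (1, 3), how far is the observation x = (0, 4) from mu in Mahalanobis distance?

Step 1 — centre the observation: (x - mu) = (-1, 1).

Step 2 — invert Sigma. det(Sigma) = 14·12 - (-6)² = 132.
  Sigma^{-1} = (1/det) · [[d, -b], [-b, a]] = [[0.0909, 0.0455],
 [0.0455, 0.1061]].

Step 3 — form the quadratic (x - mu)^T · Sigma^{-1} · (x - mu):
  Sigma^{-1} · (x - mu) = (-0.0455, 0.0606).
  (x - mu)^T · [Sigma^{-1} · (x - mu)] = (-1)·(-0.0455) + (1)·(0.0606) = 0.1061.

Step 4 — take square root: d = √(0.1061) ≈ 0.3257.

d(x, mu) = √(0.1061) ≈ 0.3257


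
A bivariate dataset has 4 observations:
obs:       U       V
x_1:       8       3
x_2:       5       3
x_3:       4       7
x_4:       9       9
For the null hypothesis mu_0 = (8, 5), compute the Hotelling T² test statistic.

Step 1 — sample mean vector:
  mean(U) = (8 + 5 + 4 + 9) / 4 = 26/4 = 6.5
  mean(V) = (3 + 3 + 7 + 9) / 4 = 22/4 = 5.5
  x̄ = (6.5, 5.5),  deviation x̄ - mu_0 = (6.5, 5.5) - (8, 5) = (-1.5, 0.5).

Step 2 — sample covariance matrix, S[i,j] = (1/(n-1)) · Σ_k (x_{k,i} - mean_i) · (x_{k,j} - mean_j), divisor n-1 = 3:
  S[U,U] = ((1.5)·(1.5) + (-1.5)·(-1.5) + (-2.5)·(-2.5) + (2.5)·(2.5)) / 3 = 17/3 = 5.6667
  S[U,V] = ((1.5)·(-2.5) + (-1.5)·(-2.5) + (-2.5)·(1.5) + (2.5)·(3.5)) / 3 = 5/3 = 1.6667
  S[V,V] = ((-2.5)·(-2.5) + (-2.5)·(-2.5) + (1.5)·(1.5) + (3.5)·(3.5)) / 3 = 27/3 = 9
  S = [[5.6667, 1.6667],
 [1.6667, 9]].

Step 3 — invert S. det(S) = 5.6667·9 - (1.6667)² = 48.2222.
  S^{-1} = (1/det) · [[d, -b], [-b, a]] = [[0.1866, -0.0346],
 [-0.0346, 0.1175]].

Step 4 — quadratic form (x̄ - mu_0)^T · S^{-1} · (x̄ - mu_0):
  S^{-1} · (x̄ - mu_0) = (-0.2972, 0.1106),
  (x̄ - mu_0)^T · [...] = (-1.5)·(-0.2972) + (0.5)·(0.1106) = 0.5012.

Step 5 — scale by n: T² = 4 · 0.5012 = 2.0046.

T² ≈ 2.0046


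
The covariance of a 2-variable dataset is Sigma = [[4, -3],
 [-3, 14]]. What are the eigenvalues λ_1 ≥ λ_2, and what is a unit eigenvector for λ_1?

Step 1 — characteristic polynomial of 2×2 Sigma:
  det(Sigma - λI) = λ² - trace · λ + det = 0.
  trace = 4 + 14 = 18, det = 4·14 - (-3)² = 47.
Step 2 — discriminant:
  Δ = trace² - 4·det = 324 - 188 = 136.
Step 3 — eigenvalues:
  λ = (trace ± √Δ)/2 = (18 ± 11.6619)/2,
  λ_1 = 14.831,  λ_2 = 3.169.

Step 4 — unit eigenvector for λ_1: solve (Sigma - λ_1 I)v = 0. First row:
  (4 - 14.831)·v_x + (-3)·v_y = 0, i.e. (-10.831)·v_x + (-3)·v_y = 0,
  so v ∝ (b, λ_1 - a) = (-3, 10.831); multiply by -1 so the first entry is positive: u = (3, -10.831).
  ||u|| = √((3)² + (-10.831)²) = √(126.3095) ≈ 11.2388,
  v_1 = u/||u|| ≈ (0.2669, -0.9637) (||v_1|| = 1).

λ_1 = 14.831,  λ_2 = 3.169;  v_1 ≈ (0.2669, -0.9637)


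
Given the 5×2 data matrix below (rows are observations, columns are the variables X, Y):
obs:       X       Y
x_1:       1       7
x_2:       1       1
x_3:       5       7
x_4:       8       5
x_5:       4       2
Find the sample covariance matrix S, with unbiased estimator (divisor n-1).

Step 1 — column means:
  mean(X) = (1 + 1 + 5 + 8 + 4) / 5 = 19/5 = 3.8
  mean(Y) = (7 + 1 + 7 + 5 + 2) / 5 = 22/5 = 4.4

Step 2 — sample covariance S[i,j] = (1/(n-1)) · Σ_k (x_{k,i} - mean_i) · (x_{k,j} - mean_j), with n-1 = 4.
  S[X,X] = ((-2.8)·(-2.8) + (-2.8)·(-2.8) + (1.2)·(1.2) + (4.2)·(4.2) + (0.2)·(0.2)) / 4 = 34.8/4 = 8.7
  S[X,Y] = ((-2.8)·(2.6) + (-2.8)·(-3.4) + (1.2)·(2.6) + (4.2)·(0.6) + (0.2)·(-2.4)) / 4 = 7.4/4 = 1.85
  S[Y,Y] = ((2.6)·(2.6) + (-3.4)·(-3.4) + (2.6)·(2.6) + (0.6)·(0.6) + (-2.4)·(-2.4)) / 4 = 31.2/4 = 7.8

S is symmetric (S[j,i] = S[i,j]). Assembling:

S = [[8.7, 1.85],
 [1.85, 7.8]]


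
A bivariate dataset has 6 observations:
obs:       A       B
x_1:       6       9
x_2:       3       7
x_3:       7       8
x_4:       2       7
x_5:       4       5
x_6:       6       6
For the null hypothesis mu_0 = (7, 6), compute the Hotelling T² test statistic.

Step 1 — sample mean vector:
  mean(A) = (6 + 3 + 7 + 2 + 4 + 6) / 6 = 28/6 = 4.6667
  mean(B) = (9 + 7 + 8 + 7 + 5 + 6) / 6 = 42/6 = 7
  x̄ = (4.6667, 7),  deviation x̄ - mu_0 = (4.6667, 7) - (7, 6) = (-2.3333, 1).

Step 2 — sample covariance matrix, S[i,j] = (1/(n-1)) · Σ_k (x_{k,i} - mean_i) · (x_{k,j} - mean_j), divisor n-1 = 5:
  S[A,A] = ((1.3333)·(1.3333) + (-1.6667)·(-1.6667) + (2.3333)·(2.3333) + (-2.6667)·(-2.6667) + (-0.6667)·(-0.6667) + (1.3333)·(1.3333)) / 5 = 19.3333/5 = 3.8667
  S[A,B] = ((1.3333)·(2) + (-1.6667)·(0) + (2.3333)·(1) + (-2.6667)·(0) + (-0.6667)·(-2) + (1.3333)·(-1)) / 5 = 5/5 = 1
  S[B,B] = ((2)·(2) + (0)·(0) + (1)·(1) + (0)·(0) + (-2)·(-2) + (-1)·(-1)) / 5 = 10/5 = 2
  S = [[3.8667, 1],
 [1, 2]].

Step 3 — invert S. det(S) = 3.8667·2 - (1)² = 6.7333.
  S^{-1} = (1/det) · [[d, -b], [-b, a]] = [[0.297, -0.1485],
 [-0.1485, 0.5743]].

Step 4 — quadratic form (x̄ - mu_0)^T · S^{-1} · (x̄ - mu_0):
  S^{-1} · (x̄ - mu_0) = (-0.8416, 0.9208),
  (x̄ - mu_0)^T · [...] = (-2.3333)·(-0.8416) + (1)·(0.9208) = 2.8845.

Step 5 — scale by n: T² = 6 · 2.8845 = 17.3069.

T² ≈ 17.3069


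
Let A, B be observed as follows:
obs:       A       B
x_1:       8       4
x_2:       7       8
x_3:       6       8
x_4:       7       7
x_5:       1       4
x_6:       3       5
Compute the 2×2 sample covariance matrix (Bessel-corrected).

Step 1 — column means:
  mean(A) = (8 + 7 + 6 + 7 + 1 + 3) / 6 = 32/6 = 5.3333
  mean(B) = (4 + 8 + 8 + 7 + 4 + 5) / 6 = 36/6 = 6

Step 2 — sample covariance S[i,j] = (1/(n-1)) · Σ_k (x_{k,i} - mean_i) · (x_{k,j} - mean_j), with n-1 = 5.
  S[A,A] = ((2.6667)·(2.6667) + (1.6667)·(1.6667) + (0.6667)·(0.6667) + (1.6667)·(1.6667) + (-4.3333)·(-4.3333) + (-2.3333)·(-2.3333)) / 5 = 37.3333/5 = 7.4667
  S[A,B] = ((2.6667)·(-2) + (1.6667)·(2) + (0.6667)·(2) + (1.6667)·(1) + (-4.3333)·(-2) + (-2.3333)·(-1)) / 5 = 12/5 = 2.4
  S[B,B] = ((-2)·(-2) + (2)·(2) + (2)·(2) + (1)·(1) + (-2)·(-2) + (-1)·(-1)) / 5 = 18/5 = 3.6

S is symmetric (S[j,i] = S[i,j]). Assembling:

S = [[7.4667, 2.4],
 [2.4, 3.6]]


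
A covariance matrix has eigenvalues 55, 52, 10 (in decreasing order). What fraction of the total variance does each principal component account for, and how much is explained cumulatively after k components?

Step 1 — total variance = trace(Sigma) = Σ λ_i = 55 + 52 + 10 = 117.

Step 2 — fraction explained by component i = λ_i / Σ λ:
  PC1: 55/117 = 0.4701
  PC2: 52/117 = 0.4444
  PC3: 10/117 = 0.0855

Step 3 — cumulative fraction after k components = (λ_1 + ... + λ_k) / Σ λ:
  k = 1: 55/117 = 0.4701
  k = 2: (55 + 52)/117 = 107/117 = 0.9145
  k = 3: (55 + 52 + 10)/117 = 117/117 = 1

Summary (fraction, with percent):

explained: PC1 0.4701 (47.01%), PC2 0.4444 (44.44%), PC3 0.0855 (8.55%);  cumulative: 0.4701, 0.9145, 1


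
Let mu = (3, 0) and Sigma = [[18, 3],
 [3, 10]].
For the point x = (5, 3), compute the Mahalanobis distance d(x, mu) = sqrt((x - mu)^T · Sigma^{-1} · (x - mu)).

Step 1 — centre the observation: (x - mu) = (2, 3).

Step 2 — invert Sigma. det(Sigma) = 18·10 - (3)² = 171.
  Sigma^{-1} = (1/det) · [[d, -b], [-b, a]] = [[0.0585, -0.0175],
 [-0.0175, 0.1053]].

Step 3 — form the quadratic (x - mu)^T · Sigma^{-1} · (x - mu):
  Sigma^{-1} · (x - mu) = (0.0643, 0.2807).
  (x - mu)^T · [Sigma^{-1} · (x - mu)] = (2)·(0.0643) + (3)·(0.2807) = 0.9708.

Step 4 — take square root: d = √(0.9708) ≈ 0.9853.

d(x, mu) = √(0.9708) ≈ 0.9853


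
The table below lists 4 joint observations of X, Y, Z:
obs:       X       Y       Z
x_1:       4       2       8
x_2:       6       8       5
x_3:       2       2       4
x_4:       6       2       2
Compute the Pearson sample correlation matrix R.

Step 1 — column means:
  mean(X) = (4 + 6 + 2 + 6) / 4 = 18/4 = 4.5
  mean(Y) = (2 + 8 + 2 + 2) / 4 = 14/4 = 3.5
  mean(Z) = (8 + 5 + 4 + 2) / 4 = 19/4 = 4.75

Step 2 — sample variances and covariances s[i,j] = (1/(n-1)) · Σ_k (x_{k,i} - mean_i) · (x_{k,j} - mean_j), with n-1 = 3:
  s[X,X] = ((-0.5)·(-0.5) + (1.5)·(1.5) + (-2.5)·(-2.5) + (1.5)·(1.5)) / 3 = 11/3 = 3.6667
  s[X,Y] = ((-0.5)·(-1.5) + (1.5)·(4.5) + (-2.5)·(-1.5) + (1.5)·(-1.5)) / 3 = 9/3 = 3
  s[X,Z] = ((-0.5)·(3.25) + (1.5)·(0.25) + (-2.5)·(-0.75) + (1.5)·(-2.75)) / 3 = -3.5/3 = -1.1667
  s[Y,Y] = ((-1.5)·(-1.5) + (4.5)·(4.5) + (-1.5)·(-1.5) + (-1.5)·(-1.5)) / 3 = 27/3 = 9
  s[Y,Z] = ((-1.5)·(3.25) + (4.5)·(0.25) + (-1.5)·(-0.75) + (-1.5)·(-2.75)) / 3 = 1.5/3 = 0.5
  s[Z,Z] = ((3.25)·(3.25) + (0.25)·(0.25) + (-0.75)·(-0.75) + (-2.75)·(-2.75)) / 3 = 18.75/3 = 6.25
  Sample standard deviations s_i = √(s[i,i]):
  s(X) = √(3.6667) = 1.9149
  s(Y) = √(9) = 3
  s(Z) = √(6.25) = 2.5

Step 3 — r_{ij} = s_{ij} / (s_i · s_j):
  r[X,X] = 1 (diagonal).
  r[X,Y] = 3 / (1.9149 · 3) = 3 / 5.7446 = 0.5222
  r[X,Z] = -1.1667 / (1.9149 · 2.5) = -1.1667 / 4.7871 = -0.2437
  r[Y,Y] = 1 (diagonal).
  r[Y,Z] = 0.5 / (3 · 2.5) = 0.5 / 7.5 = 0.0667
  r[Z,Z] = 1 (diagonal).

R is symmetric with unit diagonal. Assembling:

R = [[1, 0.5222, -0.2437],
 [0.5222, 1, 0.0667],
 [-0.2437, 0.0667, 1]]


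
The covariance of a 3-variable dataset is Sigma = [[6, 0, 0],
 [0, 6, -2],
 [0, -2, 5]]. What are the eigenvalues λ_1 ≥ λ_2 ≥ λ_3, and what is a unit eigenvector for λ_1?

Step 1 — characteristic polynomial p(λ) = det(λI - Sigma) = λ³ - tr·λ² + c_1·λ - det, where tr = trace, c_1 = sum of the principal 2×2 minors, det = det(Sigma):
  tr = 6 + 6 + 5 = 17,
  c_1 = (6·6 - (0)²) + (6·5 - (0)²) + (6·5 - (-2)²) = 36 + 30 + 26 = 92,
  det = 6·(6·5 - (-2)²) - (0)·((0)·5 - (-2)·(0)) + (0)·((0)·(-2) - 6·(0)) = 6·(26) - (0)·(0) + (0)·(0) = 156.
  So p(λ) = λ³ - 17λ² + 92λ - 156.
Step 2 — look for an integer root (rational root theorem: any rational root is an integer divisor of 156). Testing λ = 6:
  p(6) = 216 - 612 + 552 - 156 = 0  ✓
  Dividing out (λ - 6): p(λ) = (λ - 6)(λ² - 11λ + 26).
Step 3 — remaining eigenvalues from the quadratic λ² - 11λ + 26 = 0:
  Δ = 11² - 4·26 = 121 - 104 = 17,  λ = (11 ± √17)/2 = (11 ± 4.1231)/2 ≈ 7.5616 or 3.4384.
  Sorted: λ_1 = 7.5616,  λ_2 = 6,  λ_3 = 3.4384  (check: sum = 17 = tr ✓).

Step 4 — unit eigenvector for λ_1 ≈ 7.5616: v spans the null space of (Sigma - λ_1 I), whose rows are
  r_1 = (-1.5616, 0, 0),  r_2 = (0, -1.5616, -2),  r_3 = (0, -2, -2.5616).
  v is orthogonal to every row, so take v ∝ r_1 × r_2 = ((0)·(-2) - (0)·(-1.5616), (0)·(0) - (-1.5616)·(-2), (-1.5616)·(-1.5616) - (0)·(0)) ≈ (0, -3.1231, 2.4384).
  Rescale (multiply by -1 so the first nonzero entry is positive): u = (0, 3.1231, -2.4384).
  ||u|| = √((0)² + (3.1231)² + (-2.4384)²) = √(15.6998) ≈ 3.9623,  v_1 = u/||u|| ≈ (0, 0.7882, -0.6154) (||v_1|| = 1).

λ_1 = 7.5616,  λ_2 = 6,  λ_3 = 3.4384;  v_1 ≈ (0, 0.7882, -0.6154)


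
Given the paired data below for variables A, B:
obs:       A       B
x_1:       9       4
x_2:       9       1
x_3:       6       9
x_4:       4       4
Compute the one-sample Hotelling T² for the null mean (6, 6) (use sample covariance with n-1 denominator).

Step 1 — sample mean vector:
  mean(A) = (9 + 9 + 6 + 4) / 4 = 28/4 = 7
  mean(B) = (4 + 1 + 9 + 4) / 4 = 18/4 = 4.5
  x̄ = (7, 4.5),  deviation x̄ - mu_0 = (7, 4.5) - (6, 6) = (1, -1.5).

Step 2 — sample covariance matrix, S[i,j] = (1/(n-1)) · Σ_k (x_{k,i} - mean_i) · (x_{k,j} - mean_j), divisor n-1 = 3:
  S[A,A] = ((2)·(2) + (2)·(2) + (-1)·(-1) + (-3)·(-3)) / 3 = 18/3 = 6
  S[A,B] = ((2)·(-0.5) + (2)·(-3.5) + (-1)·(4.5) + (-3)·(-0.5)) / 3 = -11/3 = -3.6667
  S[B,B] = ((-0.5)·(-0.5) + (-3.5)·(-3.5) + (4.5)·(4.5) + (-0.5)·(-0.5)) / 3 = 33/3 = 11
  S = [[6, -3.6667],
 [-3.6667, 11]].

Step 3 — invert S. det(S) = 6·11 - (-3.6667)² = 52.5556.
  S^{-1} = (1/det) · [[d, -b], [-b, a]] = [[0.2093, 0.0698],
 [0.0698, 0.1142]].

Step 4 — quadratic form (x̄ - mu_0)^T · S^{-1} · (x̄ - mu_0):
  S^{-1} · (x̄ - mu_0) = (0.1047, -0.1015),
  (x̄ - mu_0)^T · [...] = (1)·(0.1047) + (-1.5)·(-0.1015) = 0.2569.

Step 5 — scale by n: T² = 4 · 0.2569 = 1.0275.

T² ≈ 1.0275


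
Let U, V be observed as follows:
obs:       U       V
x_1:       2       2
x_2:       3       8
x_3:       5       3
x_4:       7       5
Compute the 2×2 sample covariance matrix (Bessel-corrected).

Step 1 — column means:
  mean(U) = (2 + 3 + 5 + 7) / 4 = 17/4 = 4.25
  mean(V) = (2 + 8 + 3 + 5) / 4 = 18/4 = 4.5

Step 2 — sample covariance S[i,j] = (1/(n-1)) · Σ_k (x_{k,i} - mean_i) · (x_{k,j} - mean_j), with n-1 = 3.
  S[U,U] = ((-2.25)·(-2.25) + (-1.25)·(-1.25) + (0.75)·(0.75) + (2.75)·(2.75)) / 3 = 14.75/3 = 4.9167
  S[U,V] = ((-2.25)·(-2.5) + (-1.25)·(3.5) + (0.75)·(-1.5) + (2.75)·(0.5)) / 3 = 1.5/3 = 0.5
  S[V,V] = ((-2.5)·(-2.5) + (3.5)·(3.5) + (-1.5)·(-1.5) + (0.5)·(0.5)) / 3 = 21/3 = 7

S is symmetric (S[j,i] = S[i,j]). Assembling:

S = [[4.9167, 0.5],
 [0.5, 7]]


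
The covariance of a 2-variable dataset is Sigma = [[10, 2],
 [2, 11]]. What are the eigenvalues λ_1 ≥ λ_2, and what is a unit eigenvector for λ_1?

Step 1 — characteristic polynomial of 2×2 Sigma:
  det(Sigma - λI) = λ² - trace · λ + det = 0.
  trace = 10 + 11 = 21, det = 10·11 - (2)² = 106.
Step 2 — discriminant:
  Δ = trace² - 4·det = 441 - 424 = 17.
Step 3 — eigenvalues:
  λ = (trace ± √Δ)/2 = (21 ± 4.1231)/2,
  λ_1 = 12.5616,  λ_2 = 8.4384.

Step 4 — unit eigenvector for λ_1: solve (Sigma - λ_1 I)v = 0. First row:
  (10 - 12.5616)·v_x + (2)·v_y = 0, i.e. (-2.5616)·v_x + (2)·v_y = 0,
  so v ∝ (b, λ_1 - a) = (2, 2.5616) = u.
  ||u|| = √((2)² + (2.5616)²) = √(10.5616) ≈ 3.2499,
  v_1 = u/||u|| ≈ (0.6154, 0.7882) (||v_1|| = 1).

λ_1 = 12.5616,  λ_2 = 8.4384;  v_1 ≈ (0.6154, 0.7882)


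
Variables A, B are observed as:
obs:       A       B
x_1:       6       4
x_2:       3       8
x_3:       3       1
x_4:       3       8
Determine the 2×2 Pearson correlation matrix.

Step 1 — column means:
  mean(A) = (6 + 3 + 3 + 3) / 4 = 15/4 = 3.75
  mean(B) = (4 + 8 + 1 + 8) / 4 = 21/4 = 5.25

Step 2 — sample variances and covariances s[i,j] = (1/(n-1)) · Σ_k (x_{k,i} - mean_i) · (x_{k,j} - mean_j), with n-1 = 3:
  s[A,A] = ((2.25)·(2.25) + (-0.75)·(-0.75) + (-0.75)·(-0.75) + (-0.75)·(-0.75)) / 3 = 6.75/3 = 2.25
  s[A,B] = ((2.25)·(-1.25) + (-0.75)·(2.75) + (-0.75)·(-4.25) + (-0.75)·(2.75)) / 3 = -3.75/3 = -1.25
  s[B,B] = ((-1.25)·(-1.25) + (2.75)·(2.75) + (-4.25)·(-4.25) + (2.75)·(2.75)) / 3 = 34.75/3 = 11.5833
  Sample standard deviations s_i = √(s[i,i]):
  s(A) = √(2.25) = 1.5
  s(B) = √(11.5833) = 3.4034

Step 3 — r_{ij} = s_{ij} / (s_i · s_j):
  r[A,A] = 1 (diagonal).
  r[A,B] = -1.25 / (1.5 · 3.4034) = -1.25 / 5.1051 = -0.2449
  r[B,B] = 1 (diagonal).

R is symmetric with unit diagonal. Assembling:

R = [[1, -0.2449],
 [-0.2449, 1]]


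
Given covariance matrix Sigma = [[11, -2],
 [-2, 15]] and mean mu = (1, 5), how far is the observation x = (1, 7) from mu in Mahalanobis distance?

Step 1 — centre the observation: (x - mu) = (0, 2).

Step 2 — invert Sigma. det(Sigma) = 11·15 - (-2)² = 161.
  Sigma^{-1} = (1/det) · [[d, -b], [-b, a]] = [[0.0932, 0.0124],
 [0.0124, 0.0683]].

Step 3 — form the quadratic (x - mu)^T · Sigma^{-1} · (x - mu):
  Sigma^{-1} · (x - mu) = (0.0248, 0.1366).
  (x - mu)^T · [Sigma^{-1} · (x - mu)] = (0)·(0.0248) + (2)·(0.1366) = 0.2733.

Step 4 — take square root: d = √(0.2733) ≈ 0.5228.

d(x, mu) = √(0.2733) ≈ 0.5228


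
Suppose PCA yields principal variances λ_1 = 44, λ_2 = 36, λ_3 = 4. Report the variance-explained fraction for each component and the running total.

Step 1 — total variance = trace(Sigma) = Σ λ_i = 44 + 36 + 4 = 84.

Step 2 — fraction explained by component i = λ_i / Σ λ:
  PC1: 44/84 = 0.5238
  PC2: 36/84 = 0.4286
  PC3: 4/84 = 0.0476

Step 3 — cumulative fraction after k components = (λ_1 + ... + λ_k) / Σ λ:
  k = 1: 44/84 = 0.5238
  k = 2: (44 + 36)/84 = 80/84 = 0.9524
  k = 3: (44 + 36 + 4)/84 = 84/84 = 1

Summary (fraction, with percent):

explained: PC1 0.5238 (52.38%), PC2 0.4286 (42.86%), PC3 0.0476 (4.76%);  cumulative: 0.5238, 0.9524, 1


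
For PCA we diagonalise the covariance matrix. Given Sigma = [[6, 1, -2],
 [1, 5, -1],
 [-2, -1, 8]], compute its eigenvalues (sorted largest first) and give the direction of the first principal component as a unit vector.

Step 1 — characteristic polynomial p(λ) = det(λI - Sigma) = λ³ - tr·λ² + c_1·λ - det, where tr = trace, c_1 = sum of the principal 2×2 minors, det = det(Sigma):
  tr = 6 + 5 + 8 = 19,
  c_1 = (6·5 - (1)²) + (6·8 - (-2)²) + (5·8 - (-1)²) = 29 + 44 + 39 = 112,
  det = 6·(5·8 - (-1)²) - (1)·((1)·8 - (-1)·(-2)) + (-2)·((1)·(-1) - 5·(-2)) = 6·(39) - (1)·(6) + (-2)·(9) = 210.
  So p(λ) = λ³ - 19λ² + 112λ - 210.
Step 2 — look for an integer root (rational root theorem: any rational root is an integer divisor of 210). Testing λ = 5:
  p(5) = 125 - 475 + 560 - 210 = 0  ✓
  Dividing out (λ - 5): p(λ) = (λ - 5)(λ² - 14λ + 42).
Step 3 — remaining eigenvalues from the quadratic λ² - 14λ + 42 = 0:
  Δ = 14² - 4·42 = 196 - 168 = 28,  λ = (14 ± √28)/2 = (14 ± 5.2915)/2 ≈ 9.6458 or 4.3542.
  Sorted: λ_1 = 9.6458,  λ_2 = 5,  λ_3 = 4.3542  (check: sum = 19 = tr ✓).

Step 4 — unit eigenvector for λ_1 ≈ 9.6458: v spans the null space of (Sigma - λ_1 I), whose rows are
  r_1 = (-3.6458, 1, -2),  r_2 = (1, -4.6458, -1),  r_3 = (-2, -1, -1.6458).
  v is orthogonal to every row, so take v ∝ r_1 × r_2 = ((1)·(-1) - (-2)·(-4.6458), (-2)·(1) - (-3.6458)·(-1), (-3.6458)·(-4.6458) - (1)·(1)) ≈ (-10.2915, -5.6458, 15.9373).
  Rescale (multiply by -1 so the first nonzero entry is positive): u = (10.2915, 5.6458, -15.9373).
  ||u|| = √((10.2915)² + (5.6458)² + (-15.9373)²) = √(391.7856) ≈ 19.7936,  v_1 = u/||u|| ≈ (0.5199, 0.2852, -0.8052) (||v_1|| = 1).

λ_1 = 9.6458,  λ_2 = 5,  λ_3 = 4.3542;  v_1 ≈ (0.5199, 0.2852, -0.8052)


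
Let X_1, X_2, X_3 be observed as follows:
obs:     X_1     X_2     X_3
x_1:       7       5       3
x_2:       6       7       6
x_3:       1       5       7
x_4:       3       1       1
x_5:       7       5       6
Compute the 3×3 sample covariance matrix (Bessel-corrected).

Step 1 — column means:
  mean(X_1) = (7 + 6 + 1 + 3 + 7) / 5 = 24/5 = 4.8
  mean(X_2) = (5 + 7 + 5 + 1 + 5) / 5 = 23/5 = 4.6
  mean(X_3) = (3 + 6 + 7 + 1 + 6) / 5 = 23/5 = 4.6

Step 2 — sample covariance S[i,j] = (1/(n-1)) · Σ_k (x_{k,i} - mean_i) · (x_{k,j} - mean_j), with n-1 = 4.
  S[X_1,X_1] = ((2.2)·(2.2) + (1.2)·(1.2) + (-3.8)·(-3.8) + (-1.8)·(-1.8) + (2.2)·(2.2)) / 4 = 28.8/4 = 7.2
  S[X_1,X_2] = ((2.2)·(0.4) + (1.2)·(2.4) + (-3.8)·(0.4) + (-1.8)·(-3.6) + (2.2)·(0.4)) / 4 = 9.6/4 = 2.4
  S[X_1,X_3] = ((2.2)·(-1.6) + (1.2)·(1.4) + (-3.8)·(2.4) + (-1.8)·(-3.6) + (2.2)·(1.4)) / 4 = -1.4/4 = -0.35
  S[X_2,X_2] = ((0.4)·(0.4) + (2.4)·(2.4) + (0.4)·(0.4) + (-3.6)·(-3.6) + (0.4)·(0.4)) / 4 = 19.2/4 = 4.8
  S[X_2,X_3] = ((0.4)·(-1.6) + (2.4)·(1.4) + (0.4)·(2.4) + (-3.6)·(-3.6) + (0.4)·(1.4)) / 4 = 17.2/4 = 4.3
  S[X_3,X_3] = ((-1.6)·(-1.6) + (1.4)·(1.4) + (2.4)·(2.4) + (-3.6)·(-3.6) + (1.4)·(1.4)) / 4 = 25.2/4 = 6.3

S is symmetric (S[j,i] = S[i,j]). Assembling:

S = [[7.2, 2.4, -0.35],
 [2.4, 4.8, 4.3],
 [-0.35, 4.3, 6.3]]


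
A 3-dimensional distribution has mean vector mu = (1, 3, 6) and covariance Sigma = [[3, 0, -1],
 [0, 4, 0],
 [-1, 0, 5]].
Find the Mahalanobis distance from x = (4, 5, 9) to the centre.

Step 1 — centre the observation: (x - mu) = (3, 2, 3).

Step 2 — invert Sigma (cofactor / det for 3×3, or solve directly):
  Sigma^{-1} = [[0.3571, 0, 0.0714],
 [0, 0.25, 0],
 [0.0714, 0, 0.2143]].

Step 3 — form the quadratic (x - mu)^T · Sigma^{-1} · (x - mu):
  Sigma^{-1} · (x - mu) = (1.2857, 0.5, 0.8571).
  (x - mu)^T · [Sigma^{-1} · (x - mu)] = (3)·(1.2857) + (2)·(0.5) + (3)·(0.8571) = 7.4286.

Step 4 — take square root: d = √(7.4286) ≈ 2.7255.

d(x, mu) = √(7.4286) ≈ 2.7255


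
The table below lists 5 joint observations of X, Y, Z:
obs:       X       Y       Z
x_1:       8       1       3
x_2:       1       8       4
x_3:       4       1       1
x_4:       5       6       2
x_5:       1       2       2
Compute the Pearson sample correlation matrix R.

Step 1 — column means:
  mean(X) = (8 + 1 + 4 + 5 + 1) / 5 = 19/5 = 3.8
  mean(Y) = (1 + 8 + 1 + 6 + 2) / 5 = 18/5 = 3.6
  mean(Z) = (3 + 4 + 1 + 2 + 2) / 5 = 12/5 = 2.4

Step 2 — sample variances and covariances s[i,j] = (1/(n-1)) · Σ_k (x_{k,i} - mean_i) · (x_{k,j} - mean_j), with n-1 = 4:
  s[X,X] = ((4.2)·(4.2) + (-2.8)·(-2.8) + (0.2)·(0.2) + (1.2)·(1.2) + (-2.8)·(-2.8)) / 4 = 34.8/4 = 8.7
  s[X,Y] = ((4.2)·(-2.6) + (-2.8)·(4.4) + (0.2)·(-2.6) + (1.2)·(2.4) + (-2.8)·(-1.6)) / 4 = -16.4/4 = -4.1
  s[X,Z] = ((4.2)·(0.6) + (-2.8)·(1.6) + (0.2)·(-1.4) + (1.2)·(-0.4) + (-2.8)·(-0.4)) / 4 = -1.6/4 = -0.4
  s[Y,Y] = ((-2.6)·(-2.6) + (4.4)·(4.4) + (-2.6)·(-2.6) + (2.4)·(2.4) + (-1.6)·(-1.6)) / 4 = 41.2/4 = 10.3
  s[Y,Z] = ((-2.6)·(0.6) + (4.4)·(1.6) + (-2.6)·(-1.4) + (2.4)·(-0.4) + (-1.6)·(-0.4)) / 4 = 8.8/4 = 2.2
  s[Z,Z] = ((0.6)·(0.6) + (1.6)·(1.6) + (-1.4)·(-1.4) + (-0.4)·(-0.4) + (-0.4)·(-0.4)) / 4 = 5.2/4 = 1.3
  Sample standard deviations s_i = √(s[i,i]):
  s(X) = √(8.7) = 2.9496
  s(Y) = √(10.3) = 3.2094
  s(Z) = √(1.3) = 1.1402

Step 3 — r_{ij} = s_{ij} / (s_i · s_j):
  r[X,X] = 1 (diagonal).
  r[X,Y] = -4.1 / (2.9496 · 3.2094) = -4.1 / 9.4663 = -0.4331
  r[X,Z] = -0.4 / (2.9496 · 1.1402) = -0.4 / 3.363 = -0.1189
  r[Y,Y] = 1 (diagonal).
  r[Y,Z] = 2.2 / (3.2094 · 1.1402) = 2.2 / 3.6592 = 0.6012
  r[Z,Z] = 1 (diagonal).

R is symmetric with unit diagonal. Assembling:

R = [[1, -0.4331, -0.1189],
 [-0.4331, 1, 0.6012],
 [-0.1189, 0.6012, 1]]


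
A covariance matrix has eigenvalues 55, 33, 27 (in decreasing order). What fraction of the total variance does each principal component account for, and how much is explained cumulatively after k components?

Step 1 — total variance = trace(Sigma) = Σ λ_i = 55 + 33 + 27 = 115.

Step 2 — fraction explained by component i = λ_i / Σ λ:
  PC1: 55/115 = 0.4783
  PC2: 33/115 = 0.287
  PC3: 27/115 = 0.2348

Step 3 — cumulative fraction after k components = (λ_1 + ... + λ_k) / Σ λ:
  k = 1: 55/115 = 0.4783
  k = 2: (55 + 33)/115 = 88/115 = 0.7652
  k = 3: (55 + 33 + 27)/115 = 115/115 = 1

Summary (fraction, with percent):

explained: PC1 0.4783 (47.83%), PC2 0.287 (28.7%), PC3 0.2348 (23.48%);  cumulative: 0.4783, 0.7652, 1
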